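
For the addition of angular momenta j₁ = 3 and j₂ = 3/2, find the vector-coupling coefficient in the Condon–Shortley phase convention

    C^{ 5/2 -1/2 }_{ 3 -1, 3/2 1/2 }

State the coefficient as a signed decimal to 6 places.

−√(1/70) = -0.119523

triangle: 2!·4!·1!/8! = 48/40320
(j±m)!: 2!·4!·2!·1!·2!·3! = 1152
prefactor² = (2J+1)·Δ·N² = 288/35
  k=1: −1/(1!·1!·3!·1!·1!·0!) = -1/6
  k=2: +1/(2!·0!·2!·0!·2!·1!) = 1/8
Σ = -1/24  ⇒  CG² = 288/35·(-1/24)² = 1/70
CG = −√(1/70) = -0.119523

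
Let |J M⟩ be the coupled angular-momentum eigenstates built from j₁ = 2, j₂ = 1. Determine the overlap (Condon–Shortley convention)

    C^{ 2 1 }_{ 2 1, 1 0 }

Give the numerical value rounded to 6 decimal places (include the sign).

+√(1/6) = +0.408248

j₁+j₂−J=1  J+j₁−j₂=3  J−j₁+j₂=1  j₁+j₂+J+1=6
(j₁±m₁, j₂±m₂, J±M) = (3,1,1,1,3,1)
P² = 3/2
sum k=0..1:
  [0] +1/2 = 1/2
  [1] −1/6 = -1/6
S = 1/3
C² = P²·S² = 1/6 ; C = +0.408248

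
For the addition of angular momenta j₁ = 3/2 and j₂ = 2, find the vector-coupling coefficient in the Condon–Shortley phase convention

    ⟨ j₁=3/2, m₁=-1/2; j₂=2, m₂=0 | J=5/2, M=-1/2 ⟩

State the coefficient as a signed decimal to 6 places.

j₁+j₂−J=1  J+j₁−j₂=2  J−j₁+j₂=3  j₁+j₂+J+1=7
(j₁±m₁, j₂±m₂, J±M) = (1,2,2,2,2,3)
P² = 48/35
sum k=0..1:
  [0] +1/4 = 1/4
  [1] −1/2 = -1/2
S = -1/4
C² = P²·S² = 3/35 ; C = -0.292770

-0.292770  (= −√(3/35))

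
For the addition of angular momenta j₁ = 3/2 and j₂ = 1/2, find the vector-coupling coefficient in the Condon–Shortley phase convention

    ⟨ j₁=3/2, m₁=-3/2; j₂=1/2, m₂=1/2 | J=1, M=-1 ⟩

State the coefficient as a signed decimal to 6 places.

triangle: 1!·2!·0!/4! = 2/24
(j±m)!: 0!·3!·1!·0!·0!·2! = 12
prefactor² = (2J+1)·Δ·N² = 3
  k=1: −1/(1!·0!·2!·0!·0!·0!) = -1/2
Σ = -1/2  ⇒  CG² = 3·(-1/2)² = 3/4
CG = −√(3/4) = -0.866025

-0.866025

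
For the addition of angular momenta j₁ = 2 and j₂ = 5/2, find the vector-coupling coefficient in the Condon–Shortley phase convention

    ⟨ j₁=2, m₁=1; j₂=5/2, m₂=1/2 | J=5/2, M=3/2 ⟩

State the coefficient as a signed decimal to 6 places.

−√(6/35) = -0.414039

√[6·2!2!3!/8! · 3!1!3!2!4!1!] = √(216/35)
  +(−1)^0/∏(0,2,1,3,1,0)! = 1/12  (running 1/12)
  +(−1)^1/∏(1,1,0,2,2,1)! = -1/4  (running -1/6)
⟨..|..⟩ = √(216/35)·(-1/6) = -0.414039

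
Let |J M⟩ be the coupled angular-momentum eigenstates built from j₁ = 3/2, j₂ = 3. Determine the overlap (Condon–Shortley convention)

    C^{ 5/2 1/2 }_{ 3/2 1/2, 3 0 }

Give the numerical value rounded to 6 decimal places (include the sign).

j₁+j₂−J=2  J+j₁−j₂=1  J−j₁+j₂=4  j₁+j₂+J+1=8
(j₁±m₁, j₂±m₂, J±M) = (2,1,3,3,3,2)
P² = 216/35
sum k=0..1:
  [0] +1/12 = 1/12
  [1] −1/4 = -1/4
S = -1/6
C² = P²·S² = 6/35 ; C = -0.414039

-0.414039  (= −√(6/35))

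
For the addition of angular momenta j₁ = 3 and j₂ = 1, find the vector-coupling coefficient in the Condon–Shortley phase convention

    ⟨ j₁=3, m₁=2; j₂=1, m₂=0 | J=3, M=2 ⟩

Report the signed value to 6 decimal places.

j₁+j₂−J=1  J+j₁−j₂=5  J−j₁+j₂=1  j₁+j₂+J+1=8
(j₁±m₁, j₂±m₂, J±M) = (5,1,1,1,5,1)
P² = 300
sum k=0..1:
  [0] +1/24 = 1/24
  [1] −1/120 = -1/120
S = 1/30
C² = P²·S² = 1/3 ; C = +0.577350

+0.577350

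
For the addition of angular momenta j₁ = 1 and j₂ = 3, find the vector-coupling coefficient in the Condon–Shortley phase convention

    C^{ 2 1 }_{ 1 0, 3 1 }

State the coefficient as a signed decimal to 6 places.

triangle: 2!*0!*4!/7! = 48/5040
(j±m)!: 1!*1!*4!*2!*3!*1! = 288
prefactor² = (2J+1)*Δ*N² = 96/7
  k=1: −1/(1!*1!*0!*3!*0!*1!) = -1/6
Σ = -1/6  ⇒  CG² = 96/7*(-1/6)² = 8/21
CG = −√(8/21) = -0.617213

−√(8/21) = -0.617213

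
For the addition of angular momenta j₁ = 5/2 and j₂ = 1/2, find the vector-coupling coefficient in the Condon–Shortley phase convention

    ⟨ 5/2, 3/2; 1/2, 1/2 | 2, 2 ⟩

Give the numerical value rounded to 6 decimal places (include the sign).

−√(1/6) = -0.408248

√[5·1!4!0!/6! · 4!1!1!0!4!0!] = √(96)
  +(−1)^1/∏(1,0,0,0,4,0)! = -1/24  (running -1/24)
⟨..|..⟩ = √(96)·(-1/24) = -0.408248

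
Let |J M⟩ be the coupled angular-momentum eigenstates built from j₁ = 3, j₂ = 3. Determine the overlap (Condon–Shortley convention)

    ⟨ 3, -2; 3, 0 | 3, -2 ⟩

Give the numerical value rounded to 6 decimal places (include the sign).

+0.408248

triangle: 3!*3!*3!/10! = 216/3628800
(j±m)!: 1!*5!*3!*3!*1!*5! = 518400
prefactor² = (2J+1)*Δ*N² = 216
  k=2: +1/(2!*1!*3!*1!*0!*2!) = 1/24
  k=3: −1/(3!*0!*2!*0!*1!*3!) = -1/72
Σ = 1/36  ⇒  CG² = 216*1/36² = 1/6
CG = +√(1/6) = +0.408248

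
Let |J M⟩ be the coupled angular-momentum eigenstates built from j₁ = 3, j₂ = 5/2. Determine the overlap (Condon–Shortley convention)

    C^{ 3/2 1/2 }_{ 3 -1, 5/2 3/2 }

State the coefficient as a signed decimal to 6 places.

triangle: 4!*2!*1!/8! = 48/40320
(j±m)!: 2!*4!*4!*1!*2!*1! = 2304
prefactor² = (2J+1)*Δ*N² = 384/35
  k=3: −1/(3!*1!*1!*1!*1!*0!) = -1/6
  k=4: +1/(4!*0!*0!*0!*2!*1!) = 1/48
Σ = -7/48  ⇒  CG² = 384/35*(-7/48)² = 7/30
CG = −√(7/30) = -0.483046

-0.483046  (= −√(7/30))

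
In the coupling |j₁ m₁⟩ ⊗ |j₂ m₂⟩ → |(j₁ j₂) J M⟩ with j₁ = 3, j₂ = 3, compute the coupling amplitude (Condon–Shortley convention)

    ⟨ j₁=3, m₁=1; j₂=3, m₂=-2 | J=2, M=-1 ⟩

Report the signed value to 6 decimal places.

triangle: 4!×2!×2!/9! = 96/362880
(j±m)!: 4!×2!×1!×5!×1!×3! = 34560
prefactor² = (2J+1)×Δ×N² = 320/7
  k=0: +1/(0!×4!×2!×1!×0!×1!) = 1/48
  k=1: −1/(1!×3!×1!×0!×1!×2!) = -1/12
Σ = -1/16  ⇒  CG² = 320/7×(-1/16)² = 5/28
CG = −√(5/28) = -0.422577

-0.422577  (= −√(5/28))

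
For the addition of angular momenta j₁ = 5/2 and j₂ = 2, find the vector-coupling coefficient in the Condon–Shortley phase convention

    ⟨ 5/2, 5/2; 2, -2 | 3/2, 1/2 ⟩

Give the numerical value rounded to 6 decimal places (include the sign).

+√(8/21) ≈ +0.617213

√[4·3!2!1!/7! · 5!0!0!4!2!1!] = √(384/7)
  +(−1)^0/∏(0,3,0,0,2,1)! = 1/12  (running 1/12)
⟨..|..⟩ = √(384/7)·(1/12) = +0.617213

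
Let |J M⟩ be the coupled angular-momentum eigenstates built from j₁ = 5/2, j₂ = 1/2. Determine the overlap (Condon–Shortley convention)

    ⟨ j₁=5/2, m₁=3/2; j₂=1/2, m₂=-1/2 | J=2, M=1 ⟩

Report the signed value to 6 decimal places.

+0.816497

triangle: 1!·4!·0!/6! = 24/720
(j±m)!: 4!·1!·0!·1!·3!·1! = 144
prefactor² = (2J+1)·Δ·N² = 24
  k=0: +1/(0!·1!·1!·0!·3!·0!) = 1/6
Σ = 1/6  ⇒  CG² = 24·1/6² = 2/3
CG = +√(2/3) = +0.816497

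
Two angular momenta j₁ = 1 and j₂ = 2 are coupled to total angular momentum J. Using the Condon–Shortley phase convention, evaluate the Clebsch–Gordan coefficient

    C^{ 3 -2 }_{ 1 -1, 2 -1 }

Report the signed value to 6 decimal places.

+√(2/3) = +0.816497

√[7·0!2!4!/7! · 0!2!1!3!1!5!] = √(96)
  +(−1)^0/∏(0,0,2,1,0,3)! = 1/12  (running 1/12)
⟨..|..⟩ = √(96)·(1/12) = +0.816497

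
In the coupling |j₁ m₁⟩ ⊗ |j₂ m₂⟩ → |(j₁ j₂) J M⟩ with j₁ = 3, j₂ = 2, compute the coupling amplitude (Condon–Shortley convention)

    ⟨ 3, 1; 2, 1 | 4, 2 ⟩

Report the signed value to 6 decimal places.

√[9·1!5!3!/10! · 4!2!3!1!6!2!] = √(5184/7)
  +(−1)^0/∏(0,1,2,3,3,0)! = 1/72  (running 1/72)
  +(−1)^1/∏(1,0,1,2,4,1)! = -1/48  (running -1/144)
⟨..|..⟩ = √(5184/7)·(-1/144) = -0.188982

-0.188982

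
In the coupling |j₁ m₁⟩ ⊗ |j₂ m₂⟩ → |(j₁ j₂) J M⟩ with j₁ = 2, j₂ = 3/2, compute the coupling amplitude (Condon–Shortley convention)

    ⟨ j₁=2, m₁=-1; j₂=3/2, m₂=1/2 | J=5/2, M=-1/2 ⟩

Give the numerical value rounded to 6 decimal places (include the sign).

j₁+j₂−J=1  J+j₁−j₂=3  J−j₁+j₂=2  j₁+j₂+J+1=7
(j₁±m₁, j₂±m₂, J±M) = (1,3,2,1,2,3)
P² = 72/35
sum k=0..1:
  [0] +1/12 = 1/12
  [1] −1/2 = -1/2
S = -5/12
C² = P²·S² = 5/14 ; C = -0.597614

-0.597614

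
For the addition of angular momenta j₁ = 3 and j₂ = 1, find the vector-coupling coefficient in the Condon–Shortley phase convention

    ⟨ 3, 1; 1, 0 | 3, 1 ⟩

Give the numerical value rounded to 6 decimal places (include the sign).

triangle: 1!*5!*1!/8! = 120/40320
(j±m)!: 4!*2!*1!*1!*4!*2! = 2304
prefactor² = (2J+1)*Δ*N² = 48
  k=0: +1/(0!*1!*2!*1!*3!*0!) = 1/12
  k=1: −1/(1!*0!*1!*0!*4!*1!) = -1/24
Σ = 1/24  ⇒  CG² = 48*1/24² = 1/12
CG = +√(1/12) = +0.288675

+√(1/12) = +0.288675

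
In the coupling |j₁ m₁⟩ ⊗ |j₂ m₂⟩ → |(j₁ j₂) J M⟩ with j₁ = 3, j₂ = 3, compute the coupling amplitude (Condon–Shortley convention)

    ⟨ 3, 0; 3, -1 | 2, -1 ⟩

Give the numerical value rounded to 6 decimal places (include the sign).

+√(1/42) ≈ +0.154303

√[5·4!2!2!/9! · 3!3!2!4!1!3!] = √(96/7)
  +(−1)^1/∏(1,3,2,1,0,1)! = -1/12  (running -1/12)
  +(−1)^2/∏(2,2,1,0,1,2)! = 1/8  (running 1/24)
⟨..|..⟩ = √(96/7)·(1/24) = +0.154303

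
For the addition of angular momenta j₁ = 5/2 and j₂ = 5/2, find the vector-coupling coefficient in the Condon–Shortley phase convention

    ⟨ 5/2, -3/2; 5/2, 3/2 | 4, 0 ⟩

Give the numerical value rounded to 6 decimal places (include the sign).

−√(9/28) ≈ -0.566947

triangle: 1!×4!×4!/10! = 576/3628800
(j±m)!: 1!×4!×4!×1!×4!×4! = 331776
prefactor² = (2J+1)×Δ×N² = 82944/175
  k=0: +1/(0!×1!×4!×4!×0!×0!) = 1/576
  k=1: −1/(1!×0!×3!×3!×1!×1!) = -1/36
Σ = -5/192  ⇒  CG² = 82944/175×(-5/192)² = 9/28
CG = −√(9/28) = -0.566947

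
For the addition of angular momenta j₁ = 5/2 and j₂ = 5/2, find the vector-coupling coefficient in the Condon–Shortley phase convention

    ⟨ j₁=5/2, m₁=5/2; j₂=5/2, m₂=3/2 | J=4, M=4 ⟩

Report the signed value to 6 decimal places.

+√(1/2) = +0.707107

j₁+j₂−J=1  J+j₁−j₂=4  J−j₁+j₂=4  j₁+j₂+J+1=10
(j₁±m₁, j₂±m₂, J±M) = (5,0,4,1,8,0)
P² = 165888
sum k=0..0:
  [0] +1/576 = 1/576
S = 1/576
C² = P²·S² = 1/2 ; C = +0.707107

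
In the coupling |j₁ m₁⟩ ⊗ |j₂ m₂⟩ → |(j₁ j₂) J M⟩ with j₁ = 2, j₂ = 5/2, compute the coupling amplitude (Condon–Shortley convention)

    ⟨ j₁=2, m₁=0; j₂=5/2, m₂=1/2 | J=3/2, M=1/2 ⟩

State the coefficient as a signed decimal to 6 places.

+0.239046

triangle: 3!*1!*2!/7! = 12/5040
(j±m)!: 2!*2!*3!*2!*2!*1! = 96
prefactor² = (2J+1)*Δ*N² = 32/35
  k=1: −1/(1!*2!*1!*2!*0!*0!) = -1/4
  k=2: +1/(2!*1!*0!*1!*1!*1!) = 1/2
Σ = 1/4  ⇒  CG² = 32/35*1/4² = 2/35
CG = +√(2/35) = +0.239046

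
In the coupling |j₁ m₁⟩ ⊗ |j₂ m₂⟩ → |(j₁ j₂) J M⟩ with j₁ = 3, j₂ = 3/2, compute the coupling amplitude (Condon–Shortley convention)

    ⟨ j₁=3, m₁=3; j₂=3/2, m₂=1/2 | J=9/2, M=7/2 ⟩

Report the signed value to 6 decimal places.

+√(1/3) = +0.577350

triangle: 0!×6!×3!/10! = 4320/3628800
(j±m)!: 6!×0!×2!×1!×8!×1! = 58060800
prefactor² = (2J+1)×Δ×N² = 691200
  k=0: +1/(0!×0!×0!×2!×6!×1!) = 1/1440
Σ = 1/1440  ⇒  CG² = 691200×1/1440² = 1/3
CG = +√(1/3) = +0.577350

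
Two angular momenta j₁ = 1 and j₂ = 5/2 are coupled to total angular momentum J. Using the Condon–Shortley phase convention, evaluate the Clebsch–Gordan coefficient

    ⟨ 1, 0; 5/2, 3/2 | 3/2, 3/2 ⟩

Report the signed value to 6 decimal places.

−√(4/15) = -0.516398

j₁+j₂−J=2  J+j₁−j₂=0  J−j₁+j₂=3  j₁+j₂+J+1=6
(j₁±m₁, j₂±m₂, J±M) = (1,1,4,1,3,0)
P² = 48/5
sum k=1..1:
  [1] −1/6 = -1/6
S = -1/6
C² = P²·S² = 4/15 ; C = -0.516398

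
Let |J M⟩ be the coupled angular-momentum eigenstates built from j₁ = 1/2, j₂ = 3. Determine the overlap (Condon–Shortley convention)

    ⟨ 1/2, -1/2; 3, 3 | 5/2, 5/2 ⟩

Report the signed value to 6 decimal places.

-0.925820  (= −√(6/7))

√[6·1!0!5!/7! · 0!1!6!0!5!0!] = √(86400/7)
  +(−1)^1/∏(1,0,0,5,0,0)! = -1/120  (running -1/120)
⟨..|..⟩ = √(86400/7)·(-1/120) = -0.925820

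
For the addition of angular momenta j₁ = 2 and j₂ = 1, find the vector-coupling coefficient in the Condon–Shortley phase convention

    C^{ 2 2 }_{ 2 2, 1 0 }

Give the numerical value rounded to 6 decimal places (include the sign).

j₁+j₂−J=1  J+j₁−j₂=3  J−j₁+j₂=1  j₁+j₂+J+1=6
(j₁±m₁, j₂±m₂, J±M) = (4,0,1,1,4,0)
P² = 24
sum k=0..0:
  [0] +1/6 = 1/6
S = 1/6
C² = P²·S² = 2/3 ; C = +0.816497

+0.816497  (= +√(2/3))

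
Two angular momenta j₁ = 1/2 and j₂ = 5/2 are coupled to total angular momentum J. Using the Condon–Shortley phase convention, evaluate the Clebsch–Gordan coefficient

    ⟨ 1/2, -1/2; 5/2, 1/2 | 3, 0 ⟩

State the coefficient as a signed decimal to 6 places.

j₁+j₂−J=0  J+j₁−j₂=1  J−j₁+j₂=5  j₁+j₂+J+1=7
(j₁±m₁, j₂±m₂, J±M) = (0,1,3,2,3,3)
P² = 72
sum k=0..0:
  [0] +1/12 = 1/12
S = 1/12
C² = P²·S² = 1/2 ; C = +0.707107

+0.707107  (= +√(1/2))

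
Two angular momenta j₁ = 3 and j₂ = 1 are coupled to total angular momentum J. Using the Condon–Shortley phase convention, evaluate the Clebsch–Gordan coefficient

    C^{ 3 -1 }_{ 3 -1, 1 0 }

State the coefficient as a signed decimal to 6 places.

-0.288675  (= −√(1/12))

j₁+j₂−J=1  J+j₁−j₂=5  J−j₁+j₂=1  j₁+j₂+J+1=8
(j₁±m₁, j₂±m₂, J±M) = (2,4,1,1,2,4)
P² = 48
sum k=0..1:
  [0] +1/24 = 1/24
  [1] −1/12 = -1/12
S = -1/24
C² = P²·S² = 1/12 ; C = -0.288675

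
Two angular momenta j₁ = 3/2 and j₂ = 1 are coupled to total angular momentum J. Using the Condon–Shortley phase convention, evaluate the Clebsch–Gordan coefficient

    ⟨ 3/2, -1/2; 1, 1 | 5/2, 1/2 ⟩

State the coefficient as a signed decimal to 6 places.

+√(3/10) = +0.547723

triangle: 0!×3!×2!/6! = 12/720
(j±m)!: 1!×2!×2!×0!×3!×2! = 48
prefactor² = (2J+1)×Δ×N² = 24/5
  k=0: +1/(0!×0!×2!×2!×1!×0!) = 1/4
Σ = 1/4  ⇒  CG² = 24/5×1/4² = 3/10
CG = +√(3/10) = +0.547723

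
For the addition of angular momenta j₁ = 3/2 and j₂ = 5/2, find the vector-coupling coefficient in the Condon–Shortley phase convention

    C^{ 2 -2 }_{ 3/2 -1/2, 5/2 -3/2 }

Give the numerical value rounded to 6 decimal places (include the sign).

√[5·2!1!3!/7! · 1!2!1!4!0!4!] = √(96/7)
  +(−1)^1/∏(1,1,1,0,0,3)! = -1/6  (running -1/6)
⟨..|..⟩ = √(96/7)·(-1/6) = -0.617213

−√(8/21) = -0.617213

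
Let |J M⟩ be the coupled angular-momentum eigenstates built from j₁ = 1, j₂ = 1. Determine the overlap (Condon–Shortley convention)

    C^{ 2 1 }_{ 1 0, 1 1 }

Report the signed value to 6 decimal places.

+√(1/2) = +0.707107

triangle: 0!*2!*2!/5! = 4/120
(j±m)!: 1!*1!*2!*0!*3!*1! = 12
prefactor² = (2J+1)*Δ*N² = 2
  k=0: +1/(0!*0!*1!*2!*1!*0!) = 1/2
Σ = 1/2  ⇒  CG² = 2*1/2² = 1/2
CG = +√(1/2) = +0.707107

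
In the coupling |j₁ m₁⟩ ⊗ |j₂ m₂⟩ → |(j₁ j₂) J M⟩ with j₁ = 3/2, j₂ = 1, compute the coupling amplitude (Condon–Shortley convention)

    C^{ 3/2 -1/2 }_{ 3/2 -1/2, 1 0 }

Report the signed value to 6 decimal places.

-0.258199  (= −√(1/15))

j₁+j₂−J=1  J+j₁−j₂=2  J−j₁+j₂=1  j₁+j₂+J+1=5
(j₁±m₁, j₂±m₂, J±M) = (1,2,1,1,1,2)
P² = 4/15
sum k=0..1:
  [0] +1/2 = 1/2
  [1] −1/1 = -1
S = -1/2
C² = P²·S² = 1/15 ; C = -0.258199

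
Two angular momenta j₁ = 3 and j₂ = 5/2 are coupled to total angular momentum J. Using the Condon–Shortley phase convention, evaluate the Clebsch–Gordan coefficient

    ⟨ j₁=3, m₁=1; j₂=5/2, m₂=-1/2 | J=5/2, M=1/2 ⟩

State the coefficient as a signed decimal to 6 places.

−√(8/35) = -0.478091

triangle: 3!×3!×2!/9! = 72/362880
(j±m)!: 4!×2!×2!×3!×3!×2! = 6912
prefactor² = (2J+1)×Δ×N² = 288/35
  k=0: +1/(0!×3!×2!×2!×1!×0!) = 1/24
  k=1: −1/(1!×2!×1!×1!×2!×1!) = -1/4
  k=2: +1/(2!×1!×0!×0!×3!×2!) = 1/24
Σ = -1/6  ⇒  CG² = 288/35×(-1/6)² = 8/35
CG = −√(8/35) = -0.478091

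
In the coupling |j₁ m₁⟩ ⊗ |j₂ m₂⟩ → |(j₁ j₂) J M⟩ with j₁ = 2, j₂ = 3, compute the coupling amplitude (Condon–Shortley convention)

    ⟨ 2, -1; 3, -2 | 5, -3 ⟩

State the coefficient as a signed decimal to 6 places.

triangle: 0!·4!·6!/11! = 17280/39916800
(j±m)!: 1!·3!·1!·5!·2!·8! = 58060800
prefactor² = (2J+1)·Δ·N² = 276480
  k=0: +1/(0!·0!·3!·1!·1!·5!) = 1/720
Σ = 1/720  ⇒  CG² = 276480·1/720² = 8/15
CG = +√(8/15) = +0.730297

+√(8/15) = +0.730297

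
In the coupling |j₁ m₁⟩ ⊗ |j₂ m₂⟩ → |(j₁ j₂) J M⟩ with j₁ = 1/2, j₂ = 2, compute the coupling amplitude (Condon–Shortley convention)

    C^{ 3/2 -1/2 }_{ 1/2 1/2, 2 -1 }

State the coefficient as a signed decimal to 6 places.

triangle: 1!*0!*3!/5! = 6/120
(j±m)!: 1!*0!*1!*3!*1!*2! = 12
prefactor² = (2J+1)*Δ*N² = 12/5
  k=0: +1/(0!*1!*0!*1!*0!*2!) = 1/2
Σ = 1/2  ⇒  CG² = 12/5*1/2² = 3/5
CG = +√(3/5) = +0.774597

+√(3/5) = +0.774597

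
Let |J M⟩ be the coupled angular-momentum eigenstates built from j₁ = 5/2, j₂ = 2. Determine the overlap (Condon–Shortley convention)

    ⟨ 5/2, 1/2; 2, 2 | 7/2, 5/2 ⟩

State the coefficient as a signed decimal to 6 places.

−√(32/63) ≈ -0.712697

√[8·1!4!3!/9! · 3!2!4!0!6!1!] = √(4608/7)
  +(−1)^1/∏(1,0,1,3,3,0)! = -1/36  (running -1/36)
⟨..|..⟩ = √(4608/7)·(-1/36) = -0.712697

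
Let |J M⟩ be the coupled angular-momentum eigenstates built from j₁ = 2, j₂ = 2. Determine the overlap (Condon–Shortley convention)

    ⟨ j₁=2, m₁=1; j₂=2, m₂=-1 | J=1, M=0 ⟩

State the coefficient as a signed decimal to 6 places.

−√(1/10) = -0.316228

triangle: 3!×1!×1!/6! = 6/720
(j±m)!: 3!×1!×1!×3!×1!×1! = 36
prefactor² = (2J+1)×Δ×N² = 9/10
  k=0: +1/(0!×3!×1!×1!×0!×0!) = 1/6
  k=1: −1/(1!×2!×0!×0!×1!×1!) = -1/2
Σ = -1/3  ⇒  CG² = 9/10×(-1/3)² = 1/10
CG = −√(1/10) = -0.316228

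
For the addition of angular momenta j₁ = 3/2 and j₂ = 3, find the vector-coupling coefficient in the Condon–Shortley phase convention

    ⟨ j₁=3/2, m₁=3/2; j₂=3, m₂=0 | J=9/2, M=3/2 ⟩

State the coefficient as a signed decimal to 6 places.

j₁+j₂−J=0  J+j₁−j₂=3  J−j₁+j₂=6  j₁+j₂+J+1=10
(j₁±m₁, j₂±m₂, J±M) = (3,0,3,3,6,3)
P² = 77760/7
sum k=0..0:
  [0] +1/216 = 1/216
S = 1/216
C² = P²·S² = 5/21 ; C = +0.487950

+0.487950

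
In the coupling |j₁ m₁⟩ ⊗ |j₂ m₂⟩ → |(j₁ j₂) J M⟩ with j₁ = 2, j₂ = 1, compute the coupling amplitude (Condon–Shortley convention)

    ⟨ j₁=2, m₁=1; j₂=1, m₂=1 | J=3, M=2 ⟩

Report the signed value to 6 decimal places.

+0.816497  (= +√(2/3))

j₁+j₂−J=0  J+j₁−j₂=4  J−j₁+j₂=2  j₁+j₂+J+1=7
(j₁±m₁, j₂±m₂, J±M) = (3,1,2,0,5,1)
P² = 96
sum k=0..0:
  [0] +1/12 = 1/12
S = 1/12
C² = P²·S² = 2/3 ; C = +0.816497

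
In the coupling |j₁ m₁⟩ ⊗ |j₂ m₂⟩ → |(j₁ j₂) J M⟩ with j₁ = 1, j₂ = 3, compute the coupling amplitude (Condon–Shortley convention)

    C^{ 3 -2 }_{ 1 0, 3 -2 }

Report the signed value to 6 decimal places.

+0.577350

√[7·1!1!5!/8! · 1!1!1!5!1!5!] = √(300)
  +(−1)^0/∏(0,1,1,1,0,4)! = 1/24  (running 1/24)
  +(−1)^1/∏(1,0,0,0,1,5)! = -1/120  (running 1/30)
⟨..|..⟩ = √(300)·(1/30) = +0.577350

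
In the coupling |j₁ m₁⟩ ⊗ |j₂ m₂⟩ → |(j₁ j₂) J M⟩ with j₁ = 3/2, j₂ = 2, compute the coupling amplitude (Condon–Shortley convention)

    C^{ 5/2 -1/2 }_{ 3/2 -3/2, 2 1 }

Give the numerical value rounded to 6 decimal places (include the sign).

j₁+j₂−J=1  J+j₁−j₂=2  J−j₁+j₂=3  j₁+j₂+J+1=7
(j₁±m₁, j₂±m₂, J±M) = (0,3,3,1,2,3)
P² = 216/35
sum k=1..1:
  [1] −1/4 = -1/4
S = -1/4
C² = P²·S² = 27/70 ; C = -0.621059

−√(27/70) ≈ -0.621059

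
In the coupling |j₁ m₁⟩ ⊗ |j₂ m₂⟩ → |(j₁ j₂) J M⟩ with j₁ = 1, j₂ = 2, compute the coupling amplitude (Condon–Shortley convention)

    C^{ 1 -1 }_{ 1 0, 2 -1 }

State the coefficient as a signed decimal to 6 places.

-0.547723  (= −√(3/10))

j₁+j₂−J=2  J+j₁−j₂=0  J−j₁+j₂=2  j₁+j₂+J+1=5
(j₁±m₁, j₂±m₂, J±M) = (1,1,1,3,0,2)
P² = 6/5
sum k=1..1:
  [1] −1/2 = -1/2
S = -1/2
C² = P²·S² = 3/10 ; C = -0.547723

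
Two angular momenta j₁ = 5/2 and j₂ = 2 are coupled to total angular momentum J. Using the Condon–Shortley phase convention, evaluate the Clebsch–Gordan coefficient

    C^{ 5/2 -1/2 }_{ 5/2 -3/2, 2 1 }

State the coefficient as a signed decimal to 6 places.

+√(6/35) = +0.414039

√[6·2!3!2!/8! · 1!4!3!1!2!3!] = √(216/35)
  +(−1)^1/∏(1,1,3,2,0,0)! = -1/12  (running -1/12)
  +(−1)^2/∏(2,0,2,1,1,1)! = 1/4  (running 1/6)
⟨..|..⟩ = √(216/35)·(1/6) = +0.414039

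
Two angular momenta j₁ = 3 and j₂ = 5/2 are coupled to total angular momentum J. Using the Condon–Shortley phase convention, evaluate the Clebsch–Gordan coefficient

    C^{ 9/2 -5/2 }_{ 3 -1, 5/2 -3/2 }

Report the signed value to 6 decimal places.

triangle: 1!*5!*4!/11! = 2880/39916800
(j±m)!: 2!*4!*1!*4!*2!*7! = 11612160
prefactor² = (2J+1)*Δ*N² = 92160/11
  k=0: +1/(0!*1!*4!*1!*1!*3!) = 1/144
  k=1: −1/(1!*0!*3!*0!*2!*4!) = -1/288
Σ = 1/288  ⇒  CG² = 92160/11*1/288² = 10/99
CG = +√(10/99) = +0.317821

+0.317821  (= +√(10/99))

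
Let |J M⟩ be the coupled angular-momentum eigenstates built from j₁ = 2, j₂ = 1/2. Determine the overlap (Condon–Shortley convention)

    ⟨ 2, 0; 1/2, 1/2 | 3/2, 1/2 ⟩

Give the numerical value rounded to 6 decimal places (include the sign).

√[4·1!3!0!/5! · 2!2!1!0!2!1!] = √(8/5)
  +(−1)^1/∏(1,0,1,0,2,0)! = -1/2  (running -1/2)
⟨..|..⟩ = √(8/5)·(-1/2) = -0.632456

-0.632456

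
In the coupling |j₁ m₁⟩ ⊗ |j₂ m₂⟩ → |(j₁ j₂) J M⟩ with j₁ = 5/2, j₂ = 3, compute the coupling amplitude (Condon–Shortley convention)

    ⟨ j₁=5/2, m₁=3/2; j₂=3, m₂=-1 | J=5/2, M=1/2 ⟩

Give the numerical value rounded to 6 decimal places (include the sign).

triangle: 3!·2!·3!/9! = 72/362880
(j±m)!: 4!·1!·2!·4!·3!·2! = 13824
prefactor² = (2J+1)·Δ·N² = 576/35
  k=0: +1/(0!·3!·1!·2!·1!·1!) = 1/12
  k=1: −1/(1!·2!·0!·1!·2!·2!) = -1/8
Σ = -1/24  ⇒  CG² = 576/35·(-1/24)² = 1/35
CG = −√(1/35) = -0.169031

−√(1/35) ≈ -0.169031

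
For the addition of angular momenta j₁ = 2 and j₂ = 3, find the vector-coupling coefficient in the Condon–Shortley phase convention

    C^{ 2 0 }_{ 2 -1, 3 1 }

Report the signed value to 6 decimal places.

√[5·3!1!3!/8! · 1!3!4!2!2!2!] = √(36/7)
  +(−1)^2/∏(2,1,1,2,0,1)! = 1/4  (running 1/4)
  +(−1)^3/∏(3,0,0,1,1,2)! = -1/12  (running 1/6)
⟨..|..⟩ = √(36/7)·(1/6) = +0.377964

+√(1/7) = +0.377964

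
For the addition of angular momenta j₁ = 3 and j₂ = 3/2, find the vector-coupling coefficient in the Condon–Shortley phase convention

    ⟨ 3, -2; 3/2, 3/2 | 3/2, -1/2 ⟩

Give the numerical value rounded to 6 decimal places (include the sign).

−√(2/7) = -0.534522

j₁+j₂−J=3  J+j₁−j₂=3  J−j₁+j₂=0  j₁+j₂+J+1=7
(j₁±m₁, j₂±m₂, J±M) = (1,5,3,0,1,2)
P² = 288/7
sum k=3..3:
  [3] −1/12 = -1/12
S = -1/12
C² = P²·S² = 2/7 ; C = -0.534522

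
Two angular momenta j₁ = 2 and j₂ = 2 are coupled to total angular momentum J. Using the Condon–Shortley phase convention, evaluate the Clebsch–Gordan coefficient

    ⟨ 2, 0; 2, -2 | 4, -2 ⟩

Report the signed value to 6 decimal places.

+0.462910  (= +√(3/14))

triangle: 0!·4!·4!/9! = 576/362880
(j±m)!: 2!·2!·0!·4!·2!·6! = 138240
prefactor² = (2J+1)·Δ·N² = 13824/7
  k=0: +1/(0!·0!·2!·0!·2!·4!) = 1/96
Σ = 1/96  ⇒  CG² = 13824/7·1/96² = 3/14
CG = +√(3/14) = +0.462910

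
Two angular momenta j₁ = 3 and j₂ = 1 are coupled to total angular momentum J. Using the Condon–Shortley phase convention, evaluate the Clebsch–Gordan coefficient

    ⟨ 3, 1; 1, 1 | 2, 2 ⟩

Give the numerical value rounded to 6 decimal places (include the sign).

j₁+j₂−J=2  J+j₁−j₂=4  J−j₁+j₂=0  j₁+j₂+J+1=7
(j₁±m₁, j₂±m₂, J±M) = (4,2,2,0,4,0)
P² = 768/7
sum k=2..2:
  [2] +1/48 = 1/48
S = 1/48
C² = P²·S² = 1/21 ; C = +0.218218

+0.218218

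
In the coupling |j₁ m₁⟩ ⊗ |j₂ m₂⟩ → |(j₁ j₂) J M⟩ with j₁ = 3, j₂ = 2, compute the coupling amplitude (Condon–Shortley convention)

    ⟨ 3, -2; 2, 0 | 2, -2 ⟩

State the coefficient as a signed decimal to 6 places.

j₁+j₂−J=3  J+j₁−j₂=3  J−j₁+j₂=1  j₁+j₂+J+1=8
(j₁±m₁, j₂±m₂, J±M) = (1,5,2,2,0,4)
P² = 360/7
sum k=2..2:
  [2] +1/12 = 1/12
S = 1/12
C² = P²·S² = 5/14 ; C = +0.597614

+√(5/14) = +0.597614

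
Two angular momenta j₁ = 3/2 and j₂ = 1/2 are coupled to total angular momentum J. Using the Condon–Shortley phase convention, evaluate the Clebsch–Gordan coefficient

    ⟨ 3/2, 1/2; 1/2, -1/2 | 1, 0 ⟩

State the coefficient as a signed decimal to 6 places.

+√(1/2) = +0.707107

√[3·1!2!0!/4! · 2!1!0!1!1!1!] = √(1/2)
  +(−1)^0/∏(0,1,1,0,1,0)! = 1  (running 1)
⟨..|..⟩ = √(1/2)·(1) = +0.707107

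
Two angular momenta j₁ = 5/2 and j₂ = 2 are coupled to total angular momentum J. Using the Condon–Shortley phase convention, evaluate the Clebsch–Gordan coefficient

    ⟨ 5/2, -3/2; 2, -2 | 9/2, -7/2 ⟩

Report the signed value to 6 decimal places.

+√(5/9) ≈ +0.745356

√[10·0!5!4!/10! · 1!4!0!4!1!8!] = √(184320)
  +(−1)^0/∏(0,0,4,0,1,4)! = 1/576  (running 1/576)
⟨..|..⟩ = √(184320)·(1/576) = +0.745356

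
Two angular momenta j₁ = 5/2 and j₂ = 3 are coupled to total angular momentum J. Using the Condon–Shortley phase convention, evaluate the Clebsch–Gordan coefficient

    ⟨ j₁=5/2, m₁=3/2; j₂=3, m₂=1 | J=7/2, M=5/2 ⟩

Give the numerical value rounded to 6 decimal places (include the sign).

-0.398410

triangle: 2!·3!·4!/10! = 288/3628800
(j±m)!: 4!·1!·4!·2!·6!·1! = 829440
prefactor² = (2J+1)·Δ·N² = 18432/35
  k=0: +1/(0!·2!·1!·4!·2!·0!) = 1/96
  k=1: −1/(1!·1!·0!·3!·3!·1!) = -1/36
Σ = -5/288  ⇒  CG² = 18432/35·(-5/288)² = 10/63
CG = −√(10/63) = -0.398410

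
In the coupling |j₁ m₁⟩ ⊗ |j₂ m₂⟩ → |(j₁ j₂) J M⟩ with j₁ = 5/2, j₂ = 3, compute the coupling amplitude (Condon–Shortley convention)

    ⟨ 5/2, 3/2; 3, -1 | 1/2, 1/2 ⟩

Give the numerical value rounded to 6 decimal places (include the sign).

−√(2/21) ≈ -0.308607

j₁+j₂−J=5  J+j₁−j₂=0  J−j₁+j₂=1  j₁+j₂+J+1=7
(j₁±m₁, j₂±m₂, J±M) = (4,1,2,4,1,0)
P² = 384/7
sum k=1..1:
  [1] −1/24 = -1/24
S = -1/24
C² = P²·S² = 2/21 ; C = -0.308607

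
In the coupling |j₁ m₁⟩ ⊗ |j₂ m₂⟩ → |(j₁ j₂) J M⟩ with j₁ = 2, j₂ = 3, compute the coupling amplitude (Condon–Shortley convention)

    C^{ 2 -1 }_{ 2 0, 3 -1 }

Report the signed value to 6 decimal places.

−√(1/7) = -0.377964

triangle: 3!·1!·3!/8! = 36/40320
(j±m)!: 2!·2!·2!·4!·1!·3! = 1152
prefactor² = (2J+1)·Δ·N² = 36/7
  k=1: −1/(1!·2!·1!·1!·0!·2!) = -1/4
  k=2: +1/(2!·1!·0!·0!·1!·3!) = 1/12
Σ = -1/6  ⇒  CG² = 36/7·(-1/6)² = 1/7
CG = −√(1/7) = -0.377964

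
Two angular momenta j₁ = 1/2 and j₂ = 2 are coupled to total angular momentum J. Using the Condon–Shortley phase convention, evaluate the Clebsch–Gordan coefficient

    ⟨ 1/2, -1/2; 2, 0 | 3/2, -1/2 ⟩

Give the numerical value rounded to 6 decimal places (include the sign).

−√(2/5) = -0.632456

j₁+j₂−J=1  J+j₁−j₂=0  J−j₁+j₂=3  j₁+j₂+J+1=5
(j₁±m₁, j₂±m₂, J±M) = (0,1,2,2,1,2)
P² = 8/5
sum k=1..1:
  [1] −1/2 = -1/2
S = -1/2
C² = P²·S² = 2/5 ; C = -0.632456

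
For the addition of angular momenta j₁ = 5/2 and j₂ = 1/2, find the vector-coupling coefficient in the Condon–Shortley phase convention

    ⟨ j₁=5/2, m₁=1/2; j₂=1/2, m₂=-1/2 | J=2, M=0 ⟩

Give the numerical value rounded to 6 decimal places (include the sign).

triangle: 1!·4!·0!/6! = 24/720
(j±m)!: 3!·2!·0!·1!·2!·2! = 48
prefactor² = (2J+1)·Δ·N² = 8
  k=0: +1/(0!·1!·2!·0!·2!·0!) = 1/4
Σ = 1/4  ⇒  CG² = 8·1/4² = 1/2
CG = +√(1/2) = +0.707107

+0.707107  (= +√(1/2))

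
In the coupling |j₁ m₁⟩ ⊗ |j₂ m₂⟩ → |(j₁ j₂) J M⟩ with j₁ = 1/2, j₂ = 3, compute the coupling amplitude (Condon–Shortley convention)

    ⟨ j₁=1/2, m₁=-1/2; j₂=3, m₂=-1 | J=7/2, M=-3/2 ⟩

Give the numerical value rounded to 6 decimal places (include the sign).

+√(5/7) ≈ +0.845154

j₁+j₂−J=0  J+j₁−j₂=1  J−j₁+j₂=6  j₁+j₂+J+1=8
(j₁±m₁, j₂±m₂, J±M) = (0,1,2,4,2,5)
P² = 11520/7
sum k=0..0:
  [0] +1/48 = 1/48
S = 1/48
C² = P²·S² = 5/7 ; C = +0.845154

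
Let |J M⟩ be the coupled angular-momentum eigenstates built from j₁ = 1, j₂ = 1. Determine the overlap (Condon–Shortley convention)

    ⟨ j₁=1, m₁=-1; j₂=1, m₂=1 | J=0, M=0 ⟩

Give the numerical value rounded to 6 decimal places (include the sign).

j₁+j₂−J=2  J+j₁−j₂=0  J−j₁+j₂=0  j₁+j₂+J+1=3
(j₁±m₁, j₂±m₂, J±M) = (0,2,2,0,0,0)
P² = 4/3
sum k=2..2:
  [2] +1/2 = 1/2
S = 1/2
C² = P²·S² = 1/3 ; C = +0.577350

+√(1/3) ≈ +0.577350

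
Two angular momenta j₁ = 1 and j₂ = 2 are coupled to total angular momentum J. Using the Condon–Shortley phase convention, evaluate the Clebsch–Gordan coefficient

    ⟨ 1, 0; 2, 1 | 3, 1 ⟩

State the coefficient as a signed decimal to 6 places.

triangle: 0!×2!×4!/7! = 48/5040
(j±m)!: 1!×1!×3!×1!×4!×2! = 288
prefactor² = (2J+1)×Δ×N² = 96/5
  k=0: +1/(0!×0!×1!×3!×1!×1!) = 1/6
Σ = 1/6  ⇒  CG² = 96/5×1/6² = 8/15
CG = +√(8/15) = +0.730297

+√(8/15) ≈ +0.730297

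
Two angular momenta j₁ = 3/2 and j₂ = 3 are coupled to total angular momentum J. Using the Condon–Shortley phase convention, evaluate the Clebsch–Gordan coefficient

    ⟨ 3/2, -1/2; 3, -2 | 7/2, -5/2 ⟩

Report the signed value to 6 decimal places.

+0.377964  (= +√(1/7))

triangle: 1!×2!×5!/9! = 240/362880
(j±m)!: 1!×2!×1!×5!×1!×6! = 172800
prefactor² = (2J+1)×Δ×N² = 6400/7
  k=0: +1/(0!×1!×2!×1!×0!×4!) = 1/48
  k=1: −1/(1!×0!×1!×0!×1!×5!) = -1/120
Σ = 1/80  ⇒  CG² = 6400/7×1/80² = 1/7
CG = +√(1/7) = +0.377964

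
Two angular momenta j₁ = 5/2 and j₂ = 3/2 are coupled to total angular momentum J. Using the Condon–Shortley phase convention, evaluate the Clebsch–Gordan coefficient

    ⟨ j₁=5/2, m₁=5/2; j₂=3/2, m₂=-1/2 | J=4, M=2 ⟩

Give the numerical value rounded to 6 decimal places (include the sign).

triangle: 0!×5!×3!/9! = 720/362880
(j±m)!: 5!×0!×1!×2!×6!×2! = 345600
prefactor² = (2J+1)×Δ×N² = 43200/7
  k=0: +1/(0!×0!×0!×1!×5!×2!) = 1/240
Σ = 1/240  ⇒  CG² = 43200/7×1/240² = 3/28
CG = +√(3/28) = +0.327327

+√(3/28) = +0.327327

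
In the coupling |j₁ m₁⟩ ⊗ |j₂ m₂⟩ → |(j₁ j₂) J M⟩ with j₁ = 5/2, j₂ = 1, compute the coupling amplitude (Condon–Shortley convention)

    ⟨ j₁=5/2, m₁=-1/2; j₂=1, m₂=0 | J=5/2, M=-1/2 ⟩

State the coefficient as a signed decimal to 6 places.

-0.169031

√[6·1!4!1!/7! · 2!3!1!1!2!3!] = √(144/35)
  +(−1)^0/∏(0,1,3,1,1,0)! = 1/6  (running 1/6)
  +(−1)^1/∏(1,0,2,0,2,1)! = -1/4  (running -1/12)
⟨..|..⟩ = √(144/35)·(-1/12) = -0.169031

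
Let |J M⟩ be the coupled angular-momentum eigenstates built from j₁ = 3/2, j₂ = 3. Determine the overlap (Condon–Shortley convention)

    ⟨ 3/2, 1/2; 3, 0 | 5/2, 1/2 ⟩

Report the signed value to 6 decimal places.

−√(6/35) ≈ -0.414039

j₁+j₂−J=2  J+j₁−j₂=1  J−j₁+j₂=4  j₁+j₂+J+1=8
(j₁±m₁, j₂±m₂, J±M) = (2,1,3,3,3,2)
P² = 216/35
sum k=0..1:
  [0] +1/12 = 1/12
  [1] −1/4 = -1/4
S = -1/6
C² = P²·S² = 6/35 ; C = -0.414039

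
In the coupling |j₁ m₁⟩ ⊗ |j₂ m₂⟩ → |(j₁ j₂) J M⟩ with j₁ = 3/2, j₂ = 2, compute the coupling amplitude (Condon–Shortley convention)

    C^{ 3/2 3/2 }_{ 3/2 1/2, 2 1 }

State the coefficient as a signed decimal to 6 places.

triangle: 2!*1!*2!/6! = 4/720
(j±m)!: 2!*1!*3!*1!*3!*0! = 72
prefactor² = (2J+1)*Δ*N² = 8/5
  k=1: −1/(1!*1!*0!*2!*1!*0!) = -1/2
Σ = -1/2  ⇒  CG² = 8/5*(-1/2)² = 2/5
CG = −√(2/5) = -0.632456

-0.632456  (= −√(2/5))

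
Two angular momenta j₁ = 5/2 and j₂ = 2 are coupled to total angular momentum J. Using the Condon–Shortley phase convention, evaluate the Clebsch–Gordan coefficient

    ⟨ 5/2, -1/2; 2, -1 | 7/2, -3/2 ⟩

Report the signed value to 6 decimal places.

triangle: 1!·4!·3!/9! = 144/362880
(j±m)!: 2!·3!·1!·3!·2!·5! = 17280
prefactor² = (2J+1)·Δ·N² = 384/7
  k=0: +1/(0!·1!·3!·1!·1!·2!) = 1/12
  k=1: −1/(1!·0!·2!·0!·2!·3!) = -1/24
Σ = 1/24  ⇒  CG² = 384/7·1/24² = 2/21
CG = +√(2/21) = +0.308607

+√(2/21) ≈ +0.308607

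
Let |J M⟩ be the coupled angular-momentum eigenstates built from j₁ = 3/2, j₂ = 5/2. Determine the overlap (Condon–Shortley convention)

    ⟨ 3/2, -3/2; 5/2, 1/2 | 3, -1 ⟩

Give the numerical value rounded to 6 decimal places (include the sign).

triangle: 1!*2!*4!/8! = 48/40320
(j±m)!: 0!*3!*3!*2!*2!*4! = 3456
prefactor² = (2J+1)*Δ*N² = 144/5
  k=1: −1/(1!*0!*2!*2!*0!*2!) = -1/8
Σ = -1/8  ⇒  CG² = 144/5*(-1/8)² = 9/20
CG = −√(9/20) = -0.670820

−√(9/20) ≈ -0.670820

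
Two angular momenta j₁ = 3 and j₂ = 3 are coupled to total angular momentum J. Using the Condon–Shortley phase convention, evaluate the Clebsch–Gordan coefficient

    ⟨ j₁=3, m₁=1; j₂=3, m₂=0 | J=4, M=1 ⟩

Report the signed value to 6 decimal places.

−√(15/154) = -0.312094

j₁+j₂−J=2  J+j₁−j₂=4  J−j₁+j₂=4  j₁+j₂+J+1=11
(j₁±m₁, j₂±m₂, J±M) = (4,2,3,3,5,3)
P² = 124416/385
sum k=0..2:
  [0] +1/48 = 1/48
  [1] −1/24 = -1/24
  [2] +1/288 = 1/288
S = -5/288
C² = P²·S² = 15/154 ; C = -0.312094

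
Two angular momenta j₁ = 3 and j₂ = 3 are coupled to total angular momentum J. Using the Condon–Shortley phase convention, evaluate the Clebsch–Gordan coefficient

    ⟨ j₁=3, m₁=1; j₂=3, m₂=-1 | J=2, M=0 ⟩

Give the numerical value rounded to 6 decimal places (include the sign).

−√(3/28) = -0.327327

j₁+j₂−J=4  J+j₁−j₂=2  J−j₁+j₂=2  j₁+j₂+J+1=9
(j₁±m₁, j₂±m₂, J±M) = (4,2,2,4,2,2)
P² = 256/21
sum k=0..2:
  [0] +1/96 = 1/96
  [1] −1/6 = -1/6
  [2] +1/16 = 1/16
S = -3/32
C² = P²·S² = 3/28 ; C = -0.327327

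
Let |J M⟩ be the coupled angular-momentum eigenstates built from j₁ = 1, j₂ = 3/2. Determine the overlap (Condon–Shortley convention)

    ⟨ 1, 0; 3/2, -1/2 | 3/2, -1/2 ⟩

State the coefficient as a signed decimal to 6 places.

+√(1/15) = +0.258199

triangle: 1!*1!*2!/5! = 2/120
(j±m)!: 1!*1!*1!*2!*1!*2! = 4
prefactor² = (2J+1)*Δ*N² = 4/15
  k=0: +1/(0!*1!*1!*1!*0!*1!) = 1
  k=1: −1/(1!*0!*0!*0!*1!*2!) = -1/2
Σ = 1/2  ⇒  CG² = 4/15*1/2² = 1/15
CG = +√(1/15) = +0.258199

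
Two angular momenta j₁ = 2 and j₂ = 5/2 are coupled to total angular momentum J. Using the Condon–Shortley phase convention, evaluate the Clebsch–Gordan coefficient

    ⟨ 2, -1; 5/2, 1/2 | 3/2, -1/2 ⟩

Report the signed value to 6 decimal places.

+√(5/21) ≈ +0.487950

√[4·3!1!2!/7! · 1!3!3!2!1!2!] = √(48/35)
  +(−1)^2/∏(2,1,1,1,0,1)! = 1/2  (running 1/2)
  +(−1)^3/∏(3,0,0,0,1,2)! = -1/12  (running 5/12)
⟨..|..⟩ = √(48/35)·(5/12) = +0.487950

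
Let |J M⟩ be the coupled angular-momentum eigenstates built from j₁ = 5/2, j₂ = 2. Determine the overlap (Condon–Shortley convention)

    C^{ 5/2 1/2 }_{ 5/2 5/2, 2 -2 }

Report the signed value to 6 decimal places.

+0.462910  (= +√(3/14))

triangle: 2!·3!·2!/8! = 24/40320
(j±m)!: 5!·0!·0!·4!·3!·2! = 34560
prefactor² = (2J+1)·Δ·N² = 864/7
  k=0: +1/(0!·2!·0!·0!·3!·2!) = 1/24
Σ = 1/24  ⇒  CG² = 864/7·1/24² = 3/14
CG = +√(3/14) = +0.462910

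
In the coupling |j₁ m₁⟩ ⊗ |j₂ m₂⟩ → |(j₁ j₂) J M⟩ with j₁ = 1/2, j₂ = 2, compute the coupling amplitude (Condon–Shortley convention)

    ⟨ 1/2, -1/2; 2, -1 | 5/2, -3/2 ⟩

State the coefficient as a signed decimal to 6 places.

j₁+j₂−J=0  J+j₁−j₂=1  J−j₁+j₂=4  j₁+j₂+J+1=6
(j₁±m₁, j₂±m₂, J±M) = (0,1,1,3,1,4)
P² = 144/5
sum k=0..0:
  [0] +1/6 = 1/6
S = 1/6
C² = P²·S² = 4/5 ; C = +0.894427

+√(4/5) = +0.894427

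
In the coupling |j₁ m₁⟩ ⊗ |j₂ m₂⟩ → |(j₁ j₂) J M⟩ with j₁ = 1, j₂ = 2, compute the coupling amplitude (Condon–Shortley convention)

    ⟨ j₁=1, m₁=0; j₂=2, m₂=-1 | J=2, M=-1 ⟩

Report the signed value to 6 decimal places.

+0.408248  (= +√(1/6))

triangle: 1!*1!*3!/6! = 6/720
(j±m)!: 1!*1!*1!*3!*1!*3! = 36
prefactor² = (2J+1)*Δ*N² = 3/2
  k=0: +1/(0!*1!*1!*1!*0!*2!) = 1/2
  k=1: −1/(1!*0!*0!*0!*1!*3!) = -1/6
Σ = 1/3  ⇒  CG² = 3/2*1/3² = 1/6
CG = +√(1/6) = +0.408248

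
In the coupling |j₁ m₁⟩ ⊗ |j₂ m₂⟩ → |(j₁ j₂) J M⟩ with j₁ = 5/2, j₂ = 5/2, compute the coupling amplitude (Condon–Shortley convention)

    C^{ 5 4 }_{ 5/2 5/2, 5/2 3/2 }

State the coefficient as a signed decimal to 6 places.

triangle: 0!×5!×5!/11! = 14400/39916800
(j±m)!: 5!×0!×4!×1!×9!×1! = 1045094400
prefactor² = (2J+1)×Δ×N² = 4147200
  k=0: +1/(0!×0!×0!×4!×5!×1!) = 1/2880
Σ = 1/2880  ⇒  CG² = 4147200×1/2880² = 1/2
CG = +√(1/2) = +0.707107

+√(1/2) = +0.707107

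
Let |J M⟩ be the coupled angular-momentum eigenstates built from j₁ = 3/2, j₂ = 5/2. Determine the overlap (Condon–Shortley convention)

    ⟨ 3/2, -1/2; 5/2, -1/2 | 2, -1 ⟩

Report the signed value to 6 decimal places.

-0.545545

√[5·2!1!3!/7! · 1!2!2!3!1!3!] = √(12/7)
  +(−1)^1/∏(1,1,1,1,0,2)! = -1/2  (running -1/2)
  +(−1)^2/∏(2,0,0,0,1,3)! = 1/12  (running -5/12)
⟨..|..⟩ = √(12/7)·(-5/12) = -0.545545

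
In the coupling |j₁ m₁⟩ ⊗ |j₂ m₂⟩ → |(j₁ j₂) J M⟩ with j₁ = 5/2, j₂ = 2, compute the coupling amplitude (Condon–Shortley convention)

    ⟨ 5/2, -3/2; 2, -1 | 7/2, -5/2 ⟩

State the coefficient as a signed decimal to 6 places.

-0.125988  (= −√(1/63))

j₁+j₂−J=1  J+j₁−j₂=4  J−j₁+j₂=3  j₁+j₂+J+1=9
(j₁±m₁, j₂±m₂, J±M) = (1,4,1,3,1,6)
P² = 2304/7
sum k=0..1:
  [0] +1/48 = 1/48
  [1] −1/36 = -1/36
S = -1/144
C² = P²·S² = 1/63 ; C = -0.125988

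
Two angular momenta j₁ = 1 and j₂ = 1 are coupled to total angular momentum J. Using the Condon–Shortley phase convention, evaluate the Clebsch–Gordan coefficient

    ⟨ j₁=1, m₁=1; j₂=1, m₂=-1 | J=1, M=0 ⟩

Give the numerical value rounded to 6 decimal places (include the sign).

j₁+j₂−J=1  J+j₁−j₂=1  J−j₁+j₂=1  j₁+j₂+J+1=4
(j₁±m₁, j₂±m₂, J±M) = (2,0,0,2,1,1)
P² = 1/2
sum k=0..0:
  [0] +1/1 = 1
S = 1
C² = P²·S² = 1/2 ; C = +0.707107

+√(1/2) ≈ +0.707107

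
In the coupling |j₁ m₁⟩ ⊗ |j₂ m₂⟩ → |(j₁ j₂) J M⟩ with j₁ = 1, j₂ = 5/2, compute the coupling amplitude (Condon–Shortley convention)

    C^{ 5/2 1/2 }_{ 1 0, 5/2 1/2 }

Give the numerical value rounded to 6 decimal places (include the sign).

−√(1/35) = -0.169031

j₁+j₂−J=1  J+j₁−j₂=1  J−j₁+j₂=4  j₁+j₂+J+1=7
(j₁±m₁, j₂±m₂, J±M) = (1,1,3,2,3,2)
P² = 144/35
sum k=0..1:
  [0] +1/6 = 1/6
  [1] −1/4 = -1/4
S = -1/12
C² = P²·S² = 1/35 ; C = -0.169031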